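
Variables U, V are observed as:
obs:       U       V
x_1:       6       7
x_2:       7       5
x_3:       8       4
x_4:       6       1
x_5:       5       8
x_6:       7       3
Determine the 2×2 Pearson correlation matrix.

Step 1 — column means:
  mean(U) = (6 + 7 + 8 + 6 + 5 + 7) / 6 = 39/6 = 6.5
  mean(V) = (7 + 5 + 4 + 1 + 8 + 3) / 6 = 28/6 = 4.6667

Step 2 — sample variances and covariances s[i,j] = (1/(n-1)) · Σ_k (x_{k,i} - mean_i) · (x_{k,j} - mean_j), with n-1 = 5:
  s[U,U] = ((-0.5)·(-0.5) + (0.5)·(0.5) + (1.5)·(1.5) + (-0.5)·(-0.5) + (-1.5)·(-1.5) + (0.5)·(0.5)) / 5 = 5.5/5 = 1.1
  s[U,V] = ((-0.5)·(2.3333) + (0.5)·(0.3333) + (1.5)·(-0.6667) + (-0.5)·(-3.6667) + (-1.5)·(3.3333) + (0.5)·(-1.6667)) / 5 = -6/5 = -1.2
  s[V,V] = ((2.3333)·(2.3333) + (0.3333)·(0.3333) + (-0.6667)·(-0.6667) + (-3.6667)·(-3.6667) + (3.3333)·(3.3333) + (-1.6667)·(-1.6667)) / 5 = 33.3333/5 = 6.6667
  Sample standard deviations s_i = √(s[i,i]):
  s(U) = √(1.1) = 1.0488
  s(V) = √(6.6667) = 2.582

Step 3 — r_{ij} = s_{ij} / (s_i · s_j):
  r[U,U] = 1 (diagonal).
  r[U,V] = -1.2 / (1.0488 · 2.582) = -1.2 / 2.708 = -0.4431
  r[V,V] = 1 (diagonal).

R is symmetric with unit diagonal. Assembling:

R = [[1, -0.4431],
 [-0.4431, 1]]


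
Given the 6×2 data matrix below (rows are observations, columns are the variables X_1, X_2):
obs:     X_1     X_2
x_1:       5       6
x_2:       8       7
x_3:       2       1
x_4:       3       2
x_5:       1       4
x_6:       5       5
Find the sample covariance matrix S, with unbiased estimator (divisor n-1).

Step 1 — column means:
  mean(X_1) = (5 + 8 + 2 + 3 + 1 + 5) / 6 = 24/6 = 4
  mean(X_2) = (6 + 7 + 1 + 2 + 4 + 5) / 6 = 25/6 = 4.1667

Step 2 — sample covariance S[i,j] = (1/(n-1)) · Σ_k (x_{k,i} - mean_i) · (x_{k,j} - mean_j), with n-1 = 5.
  S[X_1,X_1] = ((1)·(1) + (4)·(4) + (-2)·(-2) + (-1)·(-1) + (-3)·(-3) + (1)·(1)) / 5 = 32/5 = 6.4
  S[X_1,X_2] = ((1)·(1.8333) + (4)·(2.8333) + (-2)·(-3.1667) + (-1)·(-2.1667) + (-3)·(-0.1667) + (1)·(0.8333)) / 5 = 23/5 = 4.6
  S[X_2,X_2] = ((1.8333)·(1.8333) + (2.8333)·(2.8333) + (-3.1667)·(-3.1667) + (-2.1667)·(-2.1667) + (-0.1667)·(-0.1667) + (0.8333)·(0.8333)) / 5 = 26.8333/5 = 5.3667

S is symmetric (S[j,i] = S[i,j]). Assembling:

S = [[6.4, 4.6],
 [4.6, 5.3667]]


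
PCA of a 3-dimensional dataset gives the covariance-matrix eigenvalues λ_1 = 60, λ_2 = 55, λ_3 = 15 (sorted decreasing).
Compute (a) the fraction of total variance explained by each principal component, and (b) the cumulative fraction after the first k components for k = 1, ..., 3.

Step 1 — total variance = trace(Sigma) = Σ λ_i = 60 + 55 + 15 = 130.

Step 2 — fraction explained by component i = λ_i / Σ λ:
  PC1: 60/130 = 0.4615
  PC2: 55/130 = 0.4231
  PC3: 15/130 = 0.1154

Step 3 — cumulative fraction after k components = (λ_1 + ... + λ_k) / Σ λ:
  k = 1: 60/130 = 0.4615
  k = 2: (60 + 55)/130 = 115/130 = 0.8846
  k = 3: (60 + 55 + 15)/130 = 130/130 = 1

Summary (fraction, with percent):

explained: PC1 0.4615 (46.15%), PC2 0.4231 (42.31%), PC3 0.1154 (11.54%);  cumulative: 0.4615, 0.8846, 1


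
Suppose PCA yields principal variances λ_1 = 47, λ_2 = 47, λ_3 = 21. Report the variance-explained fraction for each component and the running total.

Step 1 — total variance = trace(Sigma) = Σ λ_i = 47 + 47 + 21 = 115.

Step 2 — fraction explained by component i = λ_i / Σ λ:
  PC1: 47/115 = 0.4087
  PC2: 47/115 = 0.4087
  PC3: 21/115 = 0.1826

Step 3 — cumulative fraction after k components = (λ_1 + ... + λ_k) / Σ λ:
  k = 1: 47/115 = 0.4087
  k = 2: (47 + 47)/115 = 94/115 = 0.8174
  k = 3: (47 + 47 + 21)/115 = 115/115 = 1

Summary (fraction, with percent):

explained: PC1 0.4087 (40.87%), PC2 0.4087 (40.87%), PC3 0.1826 (18.26%);  cumulative: 0.4087, 0.8174, 1


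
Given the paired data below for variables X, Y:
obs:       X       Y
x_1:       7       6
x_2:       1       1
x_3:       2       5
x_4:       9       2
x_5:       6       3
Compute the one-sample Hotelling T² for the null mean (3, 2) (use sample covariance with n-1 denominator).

Step 1 — sample mean vector:
  mean(X) = (7 + 1 + 2 + 9 + 6) / 5 = 25/5 = 5
  mean(Y) = (6 + 1 + 5 + 2 + 3) / 5 = 17/5 = 3.4
  x̄ = (5, 3.4),  deviation x̄ - mu_0 = (5, 3.4) - (3, 2) = (2, 1.4).

Step 2 — sample covariance matrix, S[i,j] = (1/(n-1)) · Σ_k (x_{k,i} - mean_i) · (x_{k,j} - mean_j), divisor n-1 = 4:
  S[X,X] = ((2)·(2) + (-4)·(-4) + (-3)·(-3) + (4)·(4) + (1)·(1)) / 4 = 46/4 = 11.5
  S[X,Y] = ((2)·(2.6) + (-4)·(-2.4) + (-3)·(1.6) + (4)·(-1.4) + (1)·(-0.4)) / 4 = 4/4 = 1
  S[Y,Y] = ((2.6)·(2.6) + (-2.4)·(-2.4) + (1.6)·(1.6) + (-1.4)·(-1.4) + (-0.4)·(-0.4)) / 4 = 17.2/4 = 4.3
  S = [[11.5, 1],
 [1, 4.3]].

Step 3 — invert S. det(S) = 11.5·4.3 - (1)² = 48.45.
  S^{-1} = (1/det) · [[d, -b], [-b, a]] = [[0.0888, -0.0206],
 [-0.0206, 0.2374]].

Step 4 — quadratic form (x̄ - mu_0)^T · S^{-1} · (x̄ - mu_0):
  S^{-1} · (x̄ - mu_0) = (0.1486, 0.291),
  (x̄ - mu_0)^T · [...] = (2)·(0.1486) + (1.4)·(0.291) = 0.7046.

Step 5 — scale by n: T² = 5 · 0.7046 = 3.5232.

T² ≈ 3.5232


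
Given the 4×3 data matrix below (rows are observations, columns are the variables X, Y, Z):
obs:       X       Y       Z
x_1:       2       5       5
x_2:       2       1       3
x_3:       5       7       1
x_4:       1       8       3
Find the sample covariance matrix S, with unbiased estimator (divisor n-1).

Step 1 — column means:
  mean(X) = (2 + 2 + 5 + 1) / 4 = 10/4 = 2.5
  mean(Y) = (5 + 1 + 7 + 8) / 4 = 21/4 = 5.25
  mean(Z) = (5 + 3 + 1 + 3) / 4 = 12/4 = 3

Step 2 — sample covariance S[i,j] = (1/(n-1)) · Σ_k (x_{k,i} - mean_i) · (x_{k,j} - mean_j), with n-1 = 3.
  S[X,X] = ((-0.5)·(-0.5) + (-0.5)·(-0.5) + (2.5)·(2.5) + (-1.5)·(-1.5)) / 3 = 9/3 = 3
  S[X,Y] = ((-0.5)·(-0.25) + (-0.5)·(-4.25) + (2.5)·(1.75) + (-1.5)·(2.75)) / 3 = 2.5/3 = 0.8333
  S[X,Z] = ((-0.5)·(2) + (-0.5)·(0) + (2.5)·(-2) + (-1.5)·(0)) / 3 = -6/3 = -2
  S[Y,Y] = ((-0.25)·(-0.25) + (-4.25)·(-4.25) + (1.75)·(1.75) + (2.75)·(2.75)) / 3 = 28.75/3 = 9.5833
  S[Y,Z] = ((-0.25)·(2) + (-4.25)·(0) + (1.75)·(-2) + (2.75)·(0)) / 3 = -4/3 = -1.3333
  S[Z,Z] = ((2)·(2) + (0)·(0) + (-2)·(-2) + (0)·(0)) / 3 = 8/3 = 2.6667

S is symmetric (S[j,i] = S[i,j]). Assembling:

S = [[3, 0.8333, -2],
 [0.8333, 9.5833, -1.3333],
 [-2, -1.3333, 2.6667]]


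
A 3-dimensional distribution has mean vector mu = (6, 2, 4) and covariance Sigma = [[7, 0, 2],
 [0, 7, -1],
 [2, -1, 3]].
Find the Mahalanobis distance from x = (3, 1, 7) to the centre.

Step 1 — centre the observation: (x - mu) = (-3, -1, 3).

Step 2 — invert Sigma (cofactor / det for 3×3, or solve directly):
  Sigma^{-1} = [[0.1786, -0.0179, -0.125],
 [-0.0179, 0.1518, 0.0625],
 [-0.125, 0.0625, 0.4375]].

Step 3 — form the quadratic (x - mu)^T · Sigma^{-1} · (x - mu):
  Sigma^{-1} · (x - mu) = (-0.8929, 0.0893, 1.625).
  (x - mu)^T · [Sigma^{-1} · (x - mu)] = (-3)·(-0.8929) + (-1)·(0.0893) + (3)·(1.625) = 7.4643.

Step 4 — take square root: d = √(7.4643) ≈ 2.7321.

d(x, mu) = √(7.4643) ≈ 2.7321


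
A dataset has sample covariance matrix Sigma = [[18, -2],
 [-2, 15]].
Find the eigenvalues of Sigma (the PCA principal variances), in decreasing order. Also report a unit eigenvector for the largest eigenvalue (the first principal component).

Step 1 — characteristic polynomial of 2×2 Sigma:
  det(Sigma - λI) = λ² - trace · λ + det = 0.
  trace = 18 + 15 = 33, det = 18·15 - (-2)² = 266.
Step 2 — discriminant:
  Δ = trace² - 4·det = 1089 - 1064 = 25.
Step 3 — eigenvalues:
  λ = (trace ± √Δ)/2 = (33 ± 5)/2,
  λ_1 = 19,  λ_2 = 14.

Step 4 — unit eigenvector for λ_1: solve (Sigma - λ_1 I)v = 0. First row:
  (18 - 19)·v_x + (-2)·v_y = 0, i.e. (-1)·v_x + (-2)·v_y = 0,
  so v ∝ (b, λ_1 - a) = (-2, 1); multiply by -1 so the first entry is positive: u = (2, -1).
  ||u|| = √((2)² + (-1)²) = √(5) ≈ 2.2361,
  v_1 = u/||u|| ≈ (0.8944, -0.4472) (||v_1|| = 1).

λ_1 = 19,  λ_2 = 14;  v_1 ≈ (0.8944, -0.4472)


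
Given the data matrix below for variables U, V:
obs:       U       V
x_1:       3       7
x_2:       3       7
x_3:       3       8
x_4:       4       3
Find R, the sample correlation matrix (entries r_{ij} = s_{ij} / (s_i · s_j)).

Step 1 — column means:
  mean(U) = (3 + 3 + 3 + 4) / 4 = 13/4 = 3.25
  mean(V) = (7 + 7 + 8 + 3) / 4 = 25/4 = 6.25

Step 2 — sample variances and covariances s[i,j] = (1/(n-1)) · Σ_k (x_{k,i} - mean_i) · (x_{k,j} - mean_j), with n-1 = 3:
  s[U,U] = ((-0.25)·(-0.25) + (-0.25)·(-0.25) + (-0.25)·(-0.25) + (0.75)·(0.75)) / 3 = 0.75/3 = 0.25
  s[U,V] = ((-0.25)·(0.75) + (-0.25)·(0.75) + (-0.25)·(1.75) + (0.75)·(-3.25)) / 3 = -3.25/3 = -1.0833
  s[V,V] = ((0.75)·(0.75) + (0.75)·(0.75) + (1.75)·(1.75) + (-3.25)·(-3.25)) / 3 = 14.75/3 = 4.9167
  Sample standard deviations s_i = √(s[i,i]):
  s(U) = √(0.25) = 0.5
  s(V) = √(4.9167) = 2.2174

Step 3 — r_{ij} = s_{ij} / (s_i · s_j):
  r[U,U] = 1 (diagonal).
  r[U,V] = -1.0833 / (0.5 · 2.2174) = -1.0833 / 1.1087 = -0.9771
  r[V,V] = 1 (diagonal).

R is symmetric with unit diagonal. Assembling:

R = [[1, -0.9771],
 [-0.9771, 1]]


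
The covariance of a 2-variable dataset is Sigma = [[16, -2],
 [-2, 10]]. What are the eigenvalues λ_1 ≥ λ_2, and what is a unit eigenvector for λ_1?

Step 1 — characteristic polynomial of 2×2 Sigma:
  det(Sigma - λI) = λ² - trace · λ + det = 0.
  trace = 16 + 10 = 26, det = 16·10 - (-2)² = 156.
Step 2 — discriminant:
  Δ = trace² - 4·det = 676 - 624 = 52.
Step 3 — eigenvalues:
  λ = (trace ± √Δ)/2 = (26 ± 7.2111)/2,
  λ_1 = 16.6056,  λ_2 = 9.3944.

Step 4 — unit eigenvector for λ_1: solve (Sigma - λ_1 I)v = 0. First row:
  (16 - 16.6056)·v_x + (-2)·v_y = 0, i.e. (-0.6056)·v_x + (-2)·v_y = 0,
  so v ∝ (b, λ_1 - a) = (-2, 0.6056); multiply by -1 so the first entry is positive: u = (2, -0.6056).
  ||u|| = √((2)² + (-0.6056)²) = √(4.3667) ≈ 2.0897,
  v_1 = u/||u|| ≈ (0.9571, -0.2898) (||v_1|| = 1).

λ_1 = 16.6056,  λ_2 = 9.3944;  v_1 ≈ (0.9571, -0.2898)


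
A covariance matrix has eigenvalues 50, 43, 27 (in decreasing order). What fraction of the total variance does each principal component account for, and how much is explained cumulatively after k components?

Step 1 — total variance = trace(Sigma) = Σ λ_i = 50 + 43 + 27 = 120.

Step 2 — fraction explained by component i = λ_i / Σ λ:
  PC1: 50/120 = 0.4167
  PC2: 43/120 = 0.3583
  PC3: 27/120 = 0.225

Step 3 — cumulative fraction after k components = (λ_1 + ... + λ_k) / Σ λ:
  k = 1: 50/120 = 0.4167
  k = 2: (50 + 43)/120 = 93/120 = 0.775
  k = 3: (50 + 43 + 27)/120 = 120/120 = 1

Summary (fraction, with percent):

explained: PC1 0.4167 (41.67%), PC2 0.3583 (35.83%), PC3 0.225 (22.5%);  cumulative: 0.4167, 0.775, 1


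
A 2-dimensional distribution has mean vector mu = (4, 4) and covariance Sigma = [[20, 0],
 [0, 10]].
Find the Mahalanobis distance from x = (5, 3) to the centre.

Step 1 — centre the observation: (x - mu) = (1, -1).

Step 2 — invert Sigma. det(Sigma) = 20·10 - (0)² = 200.
  Sigma^{-1} = (1/det) · [[d, -b], [-b, a]] = [[0.05, 0],
 [0, 0.1]].

Step 3 — form the quadratic (x - mu)^T · Sigma^{-1} · (x - mu):
  Sigma^{-1} · (x - mu) = (0.05, -0.1).
  (x - mu)^T · [Sigma^{-1} · (x - mu)] = (1)·(0.05) + (-1)·(-0.1) = 0.15.

Step 4 — take square root: d = √(0.15) ≈ 0.3873.

d(x, mu) = √(0.15) ≈ 0.3873


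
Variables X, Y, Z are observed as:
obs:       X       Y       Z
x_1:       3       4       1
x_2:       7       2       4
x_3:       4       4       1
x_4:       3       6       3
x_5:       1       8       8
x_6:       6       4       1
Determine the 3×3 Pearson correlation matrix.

Step 1 — column means:
  mean(X) = (3 + 7 + 4 + 3 + 1 + 6) / 6 = 24/6 = 4
  mean(Y) = (4 + 2 + 4 + 6 + 8 + 4) / 6 = 28/6 = 4.6667
  mean(Z) = (1 + 4 + 1 + 3 + 8 + 1) / 6 = 18/6 = 3

Step 2 — sample variances and covariances s[i,j] = (1/(n-1)) · Σ_k (x_{k,i} - mean_i) · (x_{k,j} - mean_j), with n-1 = 5:
  s[X,X] = ((-1)·(-1) + (3)·(3) + (0)·(0) + (-1)·(-1) + (-3)·(-3) + (2)·(2)) / 5 = 24/5 = 4.8
  s[X,Y] = ((-1)·(-0.6667) + (3)·(-2.6667) + (0)·(-0.6667) + (-1)·(1.3333) + (-3)·(3.3333) + (2)·(-0.6667)) / 5 = -20/5 = -4
  s[X,Z] = ((-1)·(-2) + (3)·(1) + (0)·(-2) + (-1)·(0) + (-3)·(5) + (2)·(-2)) / 5 = -14/5 = -2.8
  s[Y,Y] = ((-0.6667)·(-0.6667) + (-2.6667)·(-2.6667) + (-0.6667)·(-0.6667) + (1.3333)·(1.3333) + (3.3333)·(3.3333) + (-0.6667)·(-0.6667)) / 5 = 21.3333/5 = 4.2667
  s[Y,Z] = ((-0.6667)·(-2) + (-2.6667)·(1) + (-0.6667)·(-2) + (1.3333)·(0) + (3.3333)·(5) + (-0.6667)·(-2)) / 5 = 18/5 = 3.6
  s[Z,Z] = ((-2)·(-2) + (1)·(1) + (-2)·(-2) + (0)·(0) + (5)·(5) + (-2)·(-2)) / 5 = 38/5 = 7.6
  Sample standard deviations s_i = √(s[i,i]):
  s(X) = √(4.8) = 2.1909
  s(Y) = √(4.2667) = 2.0656
  s(Z) = √(7.6) = 2.7568

Step 3 — r_{ij} = s_{ij} / (s_i · s_j):
  r[X,X] = 1 (diagonal).
  r[X,Y] = -4 / (2.1909 · 2.0656) = -4 / 4.5255 = -0.8839
  r[X,Z] = -2.8 / (2.1909 · 2.7568) = -2.8 / 6.0399 = -0.4636
  r[Y,Y] = 1 (diagonal).
  r[Y,Z] = 3.6 / (2.0656 · 2.7568) = 3.6 / 5.6944 = 0.6322
  r[Z,Z] = 1 (diagonal).

R is symmetric with unit diagonal. Assembling:

R = [[1, -0.8839, -0.4636],
 [-0.8839, 1, 0.6322],
 [-0.4636, 0.6322, 1]]


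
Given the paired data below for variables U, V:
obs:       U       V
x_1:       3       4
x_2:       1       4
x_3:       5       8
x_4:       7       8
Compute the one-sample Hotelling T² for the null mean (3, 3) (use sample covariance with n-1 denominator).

Step 1 — sample mean vector:
  mean(U) = (3 + 1 + 5 + 7) / 4 = 16/4 = 4
  mean(V) = (4 + 4 + 8 + 8) / 4 = 24/4 = 6
  x̄ = (4, 6),  deviation x̄ - mu_0 = (4, 6) - (3, 3) = (1, 3).

Step 2 — sample covariance matrix, S[i,j] = (1/(n-1)) · Σ_k (x_{k,i} - mean_i) · (x_{k,j} - mean_j), divisor n-1 = 3:
  S[U,U] = ((-1)·(-1) + (-3)·(-3) + (1)·(1) + (3)·(3)) / 3 = 20/3 = 6.6667
  S[U,V] = ((-1)·(-2) + (-3)·(-2) + (1)·(2) + (3)·(2)) / 3 = 16/3 = 5.3333
  S[V,V] = ((-2)·(-2) + (-2)·(-2) + (2)·(2) + (2)·(2)) / 3 = 16/3 = 5.3333
  S = [[6.6667, 5.3333],
 [5.3333, 5.3333]].

Step 3 — invert S. det(S) = 6.6667·5.3333 - (5.3333)² = 7.1111.
  S^{-1} = (1/det) · [[d, -b], [-b, a]] = [[0.75, -0.75],
 [-0.75, 0.9375]].

Step 4 — quadratic form (x̄ - mu_0)^T · S^{-1} · (x̄ - mu_0):
  S^{-1} · (x̄ - mu_0) = (-1.5, 2.0625),
  (x̄ - mu_0)^T · [...] = (1)·(-1.5) + (3)·(2.0625) = 4.6875.

Step 5 — scale by n: T² = 4 · 4.6875 = 18.75.

T² ≈ 18.75


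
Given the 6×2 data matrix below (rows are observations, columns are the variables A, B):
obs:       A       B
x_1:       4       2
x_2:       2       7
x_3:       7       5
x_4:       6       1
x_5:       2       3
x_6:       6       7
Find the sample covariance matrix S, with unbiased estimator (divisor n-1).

Step 1 — column means:
  mean(A) = (4 + 2 + 7 + 6 + 2 + 6) / 6 = 27/6 = 4.5
  mean(B) = (2 + 7 + 5 + 1 + 3 + 7) / 6 = 25/6 = 4.1667

Step 2 — sample covariance S[i,j] = (1/(n-1)) · Σ_k (x_{k,i} - mean_i) · (x_{k,j} - mean_j), with n-1 = 5.
  S[A,A] = ((-0.5)·(-0.5) + (-2.5)·(-2.5) + (2.5)·(2.5) + (1.5)·(1.5) + (-2.5)·(-2.5) + (1.5)·(1.5)) / 5 = 23.5/5 = 4.7
  S[A,B] = ((-0.5)·(-2.1667) + (-2.5)·(2.8333) + (2.5)·(0.8333) + (1.5)·(-3.1667) + (-2.5)·(-1.1667) + (1.5)·(2.8333)) / 5 = -1.5/5 = -0.3
  S[B,B] = ((-2.1667)·(-2.1667) + (2.8333)·(2.8333) + (0.8333)·(0.8333) + (-3.1667)·(-3.1667) + (-1.1667)·(-1.1667) + (2.8333)·(2.8333)) / 5 = 32.8333/5 = 6.5667

S is symmetric (S[j,i] = S[i,j]). Assembling:

S = [[4.7, -0.3],
 [-0.3, 6.5667]]


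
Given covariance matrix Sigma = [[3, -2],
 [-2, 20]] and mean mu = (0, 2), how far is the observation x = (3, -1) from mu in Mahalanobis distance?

Step 1 — centre the observation: (x - mu) = (3, -3).

Step 2 — invert Sigma. det(Sigma) = 3·20 - (-2)² = 56.
  Sigma^{-1} = (1/det) · [[d, -b], [-b, a]] = [[0.3571, 0.0357],
 [0.0357, 0.0536]].

Step 3 — form the quadratic (x - mu)^T · Sigma^{-1} · (x - mu):
  Sigma^{-1} · (x - mu) = (0.9643, -0.0536).
  (x - mu)^T · [Sigma^{-1} · (x - mu)] = (3)·(0.9643) + (-3)·(-0.0536) = 3.0536.

Step 4 — take square root: d = √(3.0536) ≈ 1.7474.

d(x, mu) = √(3.0536) ≈ 1.7474


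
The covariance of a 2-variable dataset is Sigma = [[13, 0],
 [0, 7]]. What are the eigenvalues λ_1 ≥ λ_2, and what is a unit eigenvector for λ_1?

Step 1 — characteristic polynomial of 2×2 Sigma:
  det(Sigma - λI) = λ² - trace · λ + det = 0.
  trace = 13 + 7 = 20, det = 13·7 - (0)² = 91.
Step 2 — discriminant:
  Δ = trace² - 4·det = 400 - 364 = 36.
Step 3 — eigenvalues:
  λ = (trace ± √Δ)/2 = (20 ± 6)/2,
  λ_1 = 13,  λ_2 = 7.

Step 4 — unit eigenvector for λ_1: Sigma is diagonal, so its eigenvectors are the coordinate axes. λ_1 = 13 is the diagonal entry on the first coordinate axis, hence
  v_1 = (1, 0) (||v_1|| = 1).

λ_1 = 13,  λ_2 = 7;  v_1 ≈ (1, 0)


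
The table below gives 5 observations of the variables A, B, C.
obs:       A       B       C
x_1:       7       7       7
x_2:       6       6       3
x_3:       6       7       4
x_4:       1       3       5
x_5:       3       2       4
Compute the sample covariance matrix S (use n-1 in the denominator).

Step 1 — column means:
  mean(A) = (7 + 6 + 6 + 1 + 3) / 5 = 23/5 = 4.6
  mean(B) = (7 + 6 + 7 + 3 + 2) / 5 = 25/5 = 5
  mean(C) = (7 + 3 + 4 + 5 + 4) / 5 = 23/5 = 4.6

Step 2 — sample covariance S[i,j] = (1/(n-1)) · Σ_k (x_{k,i} - mean_i) · (x_{k,j} - mean_j), with n-1 = 4.
  S[A,A] = ((2.4)·(2.4) + (1.4)·(1.4) + (1.4)·(1.4) + (-3.6)·(-3.6) + (-1.6)·(-1.6)) / 4 = 25.2/4 = 6.3
  S[A,B] = ((2.4)·(2) + (1.4)·(1) + (1.4)·(2) + (-3.6)·(-2) + (-1.6)·(-3)) / 4 = 21/4 = 5.25
  S[A,C] = ((2.4)·(2.4) + (1.4)·(-1.6) + (1.4)·(-0.6) + (-3.6)·(0.4) + (-1.6)·(-0.6)) / 4 = 2.2/4 = 0.55
  S[B,B] = ((2)·(2) + (1)·(1) + (2)·(2) + (-2)·(-2) + (-3)·(-3)) / 4 = 22/4 = 5.5
  S[B,C] = ((2)·(2.4) + (1)·(-1.6) + (2)·(-0.6) + (-2)·(0.4) + (-3)·(-0.6)) / 4 = 3/4 = 0.75
  S[C,C] = ((2.4)·(2.4) + (-1.6)·(-1.6) + (-0.6)·(-0.6) + (0.4)·(0.4) + (-0.6)·(-0.6)) / 4 = 9.2/4 = 2.3

S is symmetric (S[j,i] = S[i,j]). Assembling:

S = [[6.3, 5.25, 0.55],
 [5.25, 5.5, 0.75],
 [0.55, 0.75, 2.3]]


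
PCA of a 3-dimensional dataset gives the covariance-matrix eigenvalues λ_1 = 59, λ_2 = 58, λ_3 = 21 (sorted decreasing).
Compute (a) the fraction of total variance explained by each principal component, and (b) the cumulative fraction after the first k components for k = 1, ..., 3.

Step 1 — total variance = trace(Sigma) = Σ λ_i = 59 + 58 + 21 = 138.

Step 2 — fraction explained by component i = λ_i / Σ λ:
  PC1: 59/138 = 0.4275
  PC2: 58/138 = 0.4203
  PC3: 21/138 = 0.1522

Step 3 — cumulative fraction after k components = (λ_1 + ... + λ_k) / Σ λ:
  k = 1: 59/138 = 0.4275
  k = 2: (59 + 58)/138 = 117/138 = 0.8478
  k = 3: (59 + 58 + 21)/138 = 138/138 = 1

Summary (fraction, with percent):

explained: PC1 0.4275 (42.75%), PC2 0.4203 (42.03%), PC3 0.1522 (15.22%);  cumulative: 0.4275, 0.8478, 1


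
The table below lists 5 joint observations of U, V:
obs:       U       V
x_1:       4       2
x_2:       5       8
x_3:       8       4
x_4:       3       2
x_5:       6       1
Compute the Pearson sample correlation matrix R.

Step 1 — column means:
  mean(U) = (4 + 5 + 8 + 3 + 6) / 5 = 26/5 = 5.2
  mean(V) = (2 + 8 + 4 + 2 + 1) / 5 = 17/5 = 3.4

Step 2 — sample variances and covariances s[i,j] = (1/(n-1)) · Σ_k (x_{k,i} - mean_i) · (x_{k,j} - mean_j), with n-1 = 4:
  s[U,U] = ((-1.2)·(-1.2) + (-0.2)·(-0.2) + (2.8)·(2.8) + (-2.2)·(-2.2) + (0.8)·(0.8)) / 4 = 14.8/4 = 3.7
  s[U,V] = ((-1.2)·(-1.4) + (-0.2)·(4.6) + (2.8)·(0.6) + (-2.2)·(-1.4) + (0.8)·(-2.4)) / 4 = 3.6/4 = 0.9
  s[V,V] = ((-1.4)·(-1.4) + (4.6)·(4.6) + (0.6)·(0.6) + (-1.4)·(-1.4) + (-2.4)·(-2.4)) / 4 = 31.2/4 = 7.8
  Sample standard deviations s_i = √(s[i,i]):
  s(U) = √(3.7) = 1.9235
  s(V) = √(7.8) = 2.7928

Step 3 — r_{ij} = s_{ij} / (s_i · s_j):
  r[U,U] = 1 (diagonal).
  r[U,V] = 0.9 / (1.9235 · 2.7928) = 0.9 / 5.3722 = 0.1675
  r[V,V] = 1 (diagonal).

R is symmetric with unit diagonal. Assembling:

R = [[1, 0.1675],
 [0.1675, 1]]


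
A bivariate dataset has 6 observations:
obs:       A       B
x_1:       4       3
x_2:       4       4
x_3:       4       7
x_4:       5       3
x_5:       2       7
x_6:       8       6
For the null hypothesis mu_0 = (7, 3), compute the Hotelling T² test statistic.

Step 1 — sample mean vector:
  mean(A) = (4 + 4 + 4 + 5 + 2 + 8) / 6 = 27/6 = 4.5
  mean(B) = (3 + 4 + 7 + 3 + 7 + 6) / 6 = 30/6 = 5
  x̄ = (4.5, 5),  deviation x̄ - mu_0 = (4.5, 5) - (7, 3) = (-2.5, 2).

Step 2 — sample covariance matrix, S[i,j] = (1/(n-1)) · Σ_k (x_{k,i} - mean_i) · (x_{k,j} - mean_j), divisor n-1 = 5:
  S[A,A] = ((-0.5)·(-0.5) + (-0.5)·(-0.5) + (-0.5)·(-0.5) + (0.5)·(0.5) + (-2.5)·(-2.5) + (3.5)·(3.5)) / 5 = 19.5/5 = 3.9
  S[A,B] = ((-0.5)·(-2) + (-0.5)·(-1) + (-0.5)·(2) + (0.5)·(-2) + (-2.5)·(2) + (3.5)·(1)) / 5 = -2/5 = -0.4
  S[B,B] = ((-2)·(-2) + (-1)·(-1) + (2)·(2) + (-2)·(-2) + (2)·(2) + (1)·(1)) / 5 = 18/5 = 3.6
  S = [[3.9, -0.4],
 [-0.4, 3.6]].

Step 3 — invert S. det(S) = 3.9·3.6 - (-0.4)² = 13.88.
  S^{-1} = (1/det) · [[d, -b], [-b, a]] = [[0.2594, 0.0288],
 [0.0288, 0.281]].

Step 4 — quadratic form (x̄ - mu_0)^T · S^{-1} · (x̄ - mu_0):
  S^{-1} · (x̄ - mu_0) = (-0.5908, 0.4899),
  (x̄ - mu_0)^T · [...] = (-2.5)·(-0.5908) + (2)·(0.4899) = 2.4568.

Step 5 — scale by n: T² = 6 · 2.4568 = 14.7406.

T² ≈ 14.7406


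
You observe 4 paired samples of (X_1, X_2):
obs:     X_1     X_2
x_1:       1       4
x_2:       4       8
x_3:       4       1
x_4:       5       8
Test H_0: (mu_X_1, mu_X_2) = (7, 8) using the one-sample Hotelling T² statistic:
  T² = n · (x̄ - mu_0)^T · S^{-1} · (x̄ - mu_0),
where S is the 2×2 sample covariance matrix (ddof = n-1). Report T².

Step 1 — sample mean vector:
  mean(X_1) = (1 + 4 + 4 + 5) / 4 = 14/4 = 3.5
  mean(X_2) = (4 + 8 + 1 + 8) / 4 = 21/4 = 5.25
  x̄ = (3.5, 5.25),  deviation x̄ - mu_0 = (3.5, 5.25) - (7, 8) = (-3.5, -2.75).

Step 2 — sample covariance matrix, S[i,j] = (1/(n-1)) · Σ_k (x_{k,i} - mean_i) · (x_{k,j} - mean_j), divisor n-1 = 3:
  S[X_1,X_1] = ((-2.5)·(-2.5) + (0.5)·(0.5) + (0.5)·(0.5) + (1.5)·(1.5)) / 3 = 9/3 = 3
  S[X_1,X_2] = ((-2.5)·(-1.25) + (0.5)·(2.75) + (0.5)·(-4.25) + (1.5)·(2.75)) / 3 = 6.5/3 = 2.1667
  S[X_2,X_2] = ((-1.25)·(-1.25) + (2.75)·(2.75) + (-4.25)·(-4.25) + (2.75)·(2.75)) / 3 = 34.75/3 = 11.5833
  S = [[3, 2.1667],
 [2.1667, 11.5833]].

Step 3 — invert S. det(S) = 3·11.5833 - (2.1667)² = 30.0556.
  S^{-1} = (1/det) · [[d, -b], [-b, a]] = [[0.3854, -0.0721],
 [-0.0721, 0.0998]].

Step 4 — quadratic form (x̄ - mu_0)^T · S^{-1} · (x̄ - mu_0):
  S^{-1} · (x̄ - mu_0) = (-1.1506, -0.0222),
  (x̄ - mu_0)^T · [...] = (-3.5)·(-1.1506) + (-2.75)·(-0.0222) = 4.0883.

Step 5 — scale by n: T² = 4 · 4.0883 = 16.353.

T² ≈ 16.353


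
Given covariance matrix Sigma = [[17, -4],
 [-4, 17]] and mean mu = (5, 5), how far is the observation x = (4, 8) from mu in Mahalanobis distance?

Step 1 — centre the observation: (x - mu) = (-1, 3).

Step 2 — invert Sigma. det(Sigma) = 17·17 - (-4)² = 273.
  Sigma^{-1} = (1/det) · [[d, -b], [-b, a]] = [[0.0623, 0.0147],
 [0.0147, 0.0623]].

Step 3 — form the quadratic (x - mu)^T · Sigma^{-1} · (x - mu):
  Sigma^{-1} · (x - mu) = (-0.0183, 0.1722).
  (x - mu)^T · [Sigma^{-1} · (x - mu)] = (-1)·(-0.0183) + (3)·(0.1722) = 0.5348.

Step 4 — take square root: d = √(0.5348) ≈ 0.7313.

d(x, mu) = √(0.5348) ≈ 0.7313


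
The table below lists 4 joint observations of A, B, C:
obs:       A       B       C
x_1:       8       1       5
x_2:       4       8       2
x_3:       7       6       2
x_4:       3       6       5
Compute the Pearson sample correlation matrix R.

Step 1 — column means:
  mean(A) = (8 + 4 + 7 + 3) / 4 = 22/4 = 5.5
  mean(B) = (1 + 8 + 6 + 6) / 4 = 21/4 = 5.25
  mean(C) = (5 + 2 + 2 + 5) / 4 = 14/4 = 3.5

Step 2 — sample variances and covariances s[i,j] = (1/(n-1)) · Σ_k (x_{k,i} - mean_i) · (x_{k,j} - mean_j), with n-1 = 3:
  s[A,A] = ((2.5)·(2.5) + (-1.5)·(-1.5) + (1.5)·(1.5) + (-2.5)·(-2.5)) / 3 = 17/3 = 5.6667
  s[A,B] = ((2.5)·(-4.25) + (-1.5)·(2.75) + (1.5)·(0.75) + (-2.5)·(0.75)) / 3 = -15.5/3 = -5.1667
  s[A,C] = ((2.5)·(1.5) + (-1.5)·(-1.5) + (1.5)·(-1.5) + (-2.5)·(1.5)) / 3 = 0/3 = 0
  s[B,B] = ((-4.25)·(-4.25) + (2.75)·(2.75) + (0.75)·(0.75) + (0.75)·(0.75)) / 3 = 26.75/3 = 8.9167
  s[B,C] = ((-4.25)·(1.5) + (2.75)·(-1.5) + (0.75)·(-1.5) + (0.75)·(1.5)) / 3 = -10.5/3 = -3.5
  s[C,C] = ((1.5)·(1.5) + (-1.5)·(-1.5) + (-1.5)·(-1.5) + (1.5)·(1.5)) / 3 = 9/3 = 3
  Sample standard deviations s_i = √(s[i,i]):
  s(A) = √(5.6667) = 2.3805
  s(B) = √(8.9167) = 2.9861
  s(C) = √(3) = 1.7321

Step 3 — r_{ij} = s_{ij} / (s_i · s_j):
  r[A,A] = 1 (diagonal).
  r[A,B] = -5.1667 / (2.3805 · 2.9861) = -5.1667 / 7.1083 = -0.7269
  r[A,C] = 0 / (2.3805 · 1.7321) = 0 / 4.1231 = 0
  r[B,B] = 1 (diagonal).
  r[B,C] = -3.5 / (2.9861 · 1.7321) = -3.5 / 5.172 = -0.6767
  r[C,C] = 1 (diagonal).

R is symmetric with unit diagonal. Assembling:

R = [[1, -0.7269, 0],
 [-0.7269, 1, -0.6767],
 [0, -0.6767, 1]]


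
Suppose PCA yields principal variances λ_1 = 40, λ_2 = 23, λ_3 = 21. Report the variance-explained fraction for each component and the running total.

Step 1 — total variance = trace(Sigma) = Σ λ_i = 40 + 23 + 21 = 84.

Step 2 — fraction explained by component i = λ_i / Σ λ:
  PC1: 40/84 = 0.4762
  PC2: 23/84 = 0.2738
  PC3: 21/84 = 0.25

Step 3 — cumulative fraction after k components = (λ_1 + ... + λ_k) / Σ λ:
  k = 1: 40/84 = 0.4762
  k = 2: (40 + 23)/84 = 63/84 = 0.75
  k = 3: (40 + 23 + 21)/84 = 84/84 = 1

Summary (fraction, with percent):

explained: PC1 0.4762 (47.62%), PC2 0.2738 (27.38%), PC3 0.25 (25%);  cumulative: 0.4762, 0.75, 1


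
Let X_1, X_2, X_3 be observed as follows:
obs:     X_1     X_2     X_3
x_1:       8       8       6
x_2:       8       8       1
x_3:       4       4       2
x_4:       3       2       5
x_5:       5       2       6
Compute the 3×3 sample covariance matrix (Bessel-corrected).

Step 1 — column means:
  mean(X_1) = (8 + 8 + 4 + 3 + 5) / 5 = 28/5 = 5.6
  mean(X_2) = (8 + 8 + 4 + 2 + 2) / 5 = 24/5 = 4.8
  mean(X_3) = (6 + 1 + 2 + 5 + 6) / 5 = 20/5 = 4

Step 2 — sample covariance S[i,j] = (1/(n-1)) · Σ_k (x_{k,i} - mean_i) · (x_{k,j} - mean_j), with n-1 = 4.
  S[X_1,X_1] = ((2.4)·(2.4) + (2.4)·(2.4) + (-1.6)·(-1.6) + (-2.6)·(-2.6) + (-0.6)·(-0.6)) / 4 = 21.2/4 = 5.3
  S[X_1,X_2] = ((2.4)·(3.2) + (2.4)·(3.2) + (-1.6)·(-0.8) + (-2.6)·(-2.8) + (-0.6)·(-2.8)) / 4 = 25.6/4 = 6.4
  S[X_1,X_3] = ((2.4)·(2) + (2.4)·(-3) + (-1.6)·(-2) + (-2.6)·(1) + (-0.6)·(2)) / 4 = -3/4 = -0.75
  S[X_2,X_2] = ((3.2)·(3.2) + (3.2)·(3.2) + (-0.8)·(-0.8) + (-2.8)·(-2.8) + (-2.8)·(-2.8)) / 4 = 36.8/4 = 9.2
  S[X_2,X_3] = ((3.2)·(2) + (3.2)·(-3) + (-0.8)·(-2) + (-2.8)·(1) + (-2.8)·(2)) / 4 = -10/4 = -2.5
  S[X_3,X_3] = ((2)·(2) + (-3)·(-3) + (-2)·(-2) + (1)·(1) + (2)·(2)) / 4 = 22/4 = 5.5

S is symmetric (S[j,i] = S[i,j]). Assembling:

S = [[5.3, 6.4, -0.75],
 [6.4, 9.2, -2.5],
 [-0.75, -2.5, 5.5]]


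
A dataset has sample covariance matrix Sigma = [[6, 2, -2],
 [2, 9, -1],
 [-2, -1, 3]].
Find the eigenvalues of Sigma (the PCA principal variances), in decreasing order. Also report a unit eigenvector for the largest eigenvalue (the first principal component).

Step 1 — characteristic polynomial p(λ) = det(λI - Sigma) = λ³ - tr·λ² + c_1·λ - det, where tr = trace, c_1 = sum of the principal 2×2 minors, det = det(Sigma):
  tr = 6 + 9 + 3 = 18,
  c_1 = (6·9 - (2)²) + (6·3 - (-2)²) + (9·3 - (-1)²) = 50 + 14 + 26 = 90,
  det = 6·(9·3 - (-1)²) - (2)·((2)·3 - (-1)·(-2)) + (-2)·((2)·(-1) - 9·(-2)) = 6·(26) - (2)·(4) + (-2)·(16) = 116.
  So p(λ) = λ³ - 18λ² + 90λ - 116.
Step 2 — look for an integer root (rational root theorem: any rational root is an integer divisor of 116). Testing λ = 2:
  p(2) = 8 - 72 + 180 - 116 = 0  ✓
  Dividing out (λ - 2): p(λ) = (λ - 2)(λ² - 16λ + 58).
Step 3 — remaining eigenvalues from the quadratic λ² - 16λ + 58 = 0:
  Δ = 16² - 4·58 = 256 - 232 = 24,  λ = (16 ± √24)/2 = (16 ± 4.899)/2 ≈ 10.4495 or 5.5505.
  Sorted: λ_1 = 10.4495,  λ_2 = 5.5505,  λ_3 = 2  (check: sum = 18 = tr ✓).

Step 4 — unit eigenvector for λ_1 ≈ 10.4495: v spans the null space of (Sigma - λ_1 I), whose rows are
  r_1 = (-4.4495, 2, -2),  r_2 = (2, -1.4495, -1),  r_3 = (-2, -1, -7.4495).
  v is orthogonal to every row, so take v ∝ r_1 × r_2 = ((2)·(-1) - (-2)·(-1.4495), (-2)·(2) - (-4.4495)·(-1), (-4.4495)·(-1.4495) - (2)·(2)) ≈ (-4.899, -8.4495, 2.4495).
  Rescale (multiply by -1 so the first nonzero entry is positive): u = (4.899, 8.4495, -2.4495).
  ||u|| = √((4.899)² + (8.4495)² + (-2.4495)²) = √(101.3939) ≈ 10.0695,  v_1 = u/||u|| ≈ (0.4865, 0.8391, -0.2433) (||v_1|| = 1).

λ_1 = 10.4495,  λ_2 = 5.5505,  λ_3 = 2;  v_1 ≈ (0.4865, 0.8391, -0.2433)


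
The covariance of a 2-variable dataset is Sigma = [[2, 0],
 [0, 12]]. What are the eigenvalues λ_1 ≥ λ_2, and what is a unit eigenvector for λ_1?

Step 1 — characteristic polynomial of 2×2 Sigma:
  det(Sigma - λI) = λ² - trace · λ + det = 0.
  trace = 2 + 12 = 14, det = 2·12 - (0)² = 24.
Step 2 — discriminant:
  Δ = trace² - 4·det = 196 - 96 = 100.
Step 3 — eigenvalues:
  λ = (trace ± √Δ)/2 = (14 ± 10)/2,
  λ_1 = 12,  λ_2 = 2.

Step 4 — unit eigenvector for λ_1: Sigma is diagonal, so its eigenvectors are the coordinate axes. λ_1 = 12 is the diagonal entry on the second coordinate axis, hence
  v_1 = (0, 1) (||v_1|| = 1).

λ_1 = 12,  λ_2 = 2;  v_1 ≈ (0, 1)


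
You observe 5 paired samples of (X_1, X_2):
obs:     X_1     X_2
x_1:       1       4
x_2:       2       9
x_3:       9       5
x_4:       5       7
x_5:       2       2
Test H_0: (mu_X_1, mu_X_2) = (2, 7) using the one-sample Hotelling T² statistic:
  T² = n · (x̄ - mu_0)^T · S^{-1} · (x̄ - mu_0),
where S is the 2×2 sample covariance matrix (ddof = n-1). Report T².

Step 1 — sample mean vector:
  mean(X_1) = (1 + 2 + 9 + 5 + 2) / 5 = 19/5 = 3.8
  mean(X_2) = (4 + 9 + 5 + 7 + 2) / 5 = 27/5 = 5.4
  x̄ = (3.8, 5.4),  deviation x̄ - mu_0 = (3.8, 5.4) - (2, 7) = (1.8, -1.6).

Step 2 — sample covariance matrix, S[i,j] = (1/(n-1)) · Σ_k (x_{k,i} - mean_i) · (x_{k,j} - mean_j), divisor n-1 = 4:
  S[X_1,X_1] = ((-2.8)·(-2.8) + (-1.8)·(-1.8) + (5.2)·(5.2) + (1.2)·(1.2) + (-1.8)·(-1.8)) / 4 = 42.8/4 = 10.7
  S[X_1,X_2] = ((-2.8)·(-1.4) + (-1.8)·(3.6) + (5.2)·(-0.4) + (1.2)·(1.6) + (-1.8)·(-3.4)) / 4 = 3.4/4 = 0.85
  S[X_2,X_2] = ((-1.4)·(-1.4) + (3.6)·(3.6) + (-0.4)·(-0.4) + (1.6)·(1.6) + (-3.4)·(-3.4)) / 4 = 29.2/4 = 7.3
  S = [[10.7, 0.85],
 [0.85, 7.3]].

Step 3 — invert S. det(S) = 10.7·7.3 - (0.85)² = 77.3875.
  S^{-1} = (1/det) · [[d, -b], [-b, a]] = [[0.0943, -0.011],
 [-0.011, 0.1383]].

Step 4 — quadratic form (x̄ - mu_0)^T · S^{-1} · (x̄ - mu_0):
  S^{-1} · (x̄ - mu_0) = (0.1874, -0.241),
  (x̄ - mu_0)^T · [...] = (1.8)·(0.1874) + (-1.6)·(-0.241) = 0.7229.

Step 5 — scale by n: T² = 5 · 0.7229 = 3.6143.

T² ≈ 3.6143


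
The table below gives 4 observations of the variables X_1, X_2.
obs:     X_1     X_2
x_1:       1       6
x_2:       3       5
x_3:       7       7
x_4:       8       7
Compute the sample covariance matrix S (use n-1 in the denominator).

Step 1 — column means:
  mean(X_1) = (1 + 3 + 7 + 8) / 4 = 19/4 = 4.75
  mean(X_2) = (6 + 5 + 7 + 7) / 4 = 25/4 = 6.25

Step 2 — sample covariance S[i,j] = (1/(n-1)) · Σ_k (x_{k,i} - mean_i) · (x_{k,j} - mean_j), with n-1 = 3.
  S[X_1,X_1] = ((-3.75)·(-3.75) + (-1.75)·(-1.75) + (2.25)·(2.25) + (3.25)·(3.25)) / 3 = 32.75/3 = 10.9167
  S[X_1,X_2] = ((-3.75)·(-0.25) + (-1.75)·(-1.25) + (2.25)·(0.75) + (3.25)·(0.75)) / 3 = 7.25/3 = 2.4167
  S[X_2,X_2] = ((-0.25)·(-0.25) + (-1.25)·(-1.25) + (0.75)·(0.75) + (0.75)·(0.75)) / 3 = 2.75/3 = 0.9167

S is symmetric (S[j,i] = S[i,j]). Assembling:

S = [[10.9167, 2.4167],
 [2.4167, 0.9167]]


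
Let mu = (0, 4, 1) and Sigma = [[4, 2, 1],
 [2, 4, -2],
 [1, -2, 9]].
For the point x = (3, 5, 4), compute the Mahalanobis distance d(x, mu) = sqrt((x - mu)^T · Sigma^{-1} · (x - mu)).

Step 1 — centre the observation: (x - mu) = (3, 1, 3).

Step 2 — invert Sigma (cofactor / det for 3×3, or solve directly):
  Sigma^{-1} = [[0.4, -0.25, -0.1],
 [-0.25, 0.4375, 0.125],
 [-0.1, 0.125, 0.15]].

Step 3 — form the quadratic (x - mu)^T · Sigma^{-1} · (x - mu):
  Sigma^{-1} · (x - mu) = (0.65, 0.0625, 0.275).
  (x - mu)^T · [Sigma^{-1} · (x - mu)] = (3)·(0.65) + (1)·(0.0625) + (3)·(0.275) = 2.8375.

Step 4 — take square root: d = √(2.8375) ≈ 1.6845.

d(x, mu) = √(2.8375) ≈ 1.6845


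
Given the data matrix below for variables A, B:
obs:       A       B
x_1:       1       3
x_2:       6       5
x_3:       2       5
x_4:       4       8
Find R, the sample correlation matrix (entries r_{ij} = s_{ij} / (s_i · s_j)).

Step 1 — column means:
  mean(A) = (1 + 6 + 2 + 4) / 4 = 13/4 = 3.25
  mean(B) = (3 + 5 + 5 + 8) / 4 = 21/4 = 5.25

Step 2 — sample variances and covariances s[i,j] = (1/(n-1)) · Σ_k (x_{k,i} - mean_i) · (x_{k,j} - mean_j), with n-1 = 3:
  s[A,A] = ((-2.25)·(-2.25) + (2.75)·(2.75) + (-1.25)·(-1.25) + (0.75)·(0.75)) / 3 = 14.75/3 = 4.9167
  s[A,B] = ((-2.25)·(-2.25) + (2.75)·(-0.25) + (-1.25)·(-0.25) + (0.75)·(2.75)) / 3 = 6.75/3 = 2.25
  s[B,B] = ((-2.25)·(-2.25) + (-0.25)·(-0.25) + (-0.25)·(-0.25) + (2.75)·(2.75)) / 3 = 12.75/3 = 4.25
  Sample standard deviations s_i = √(s[i,i]):
  s(A) = √(4.9167) = 2.2174
  s(B) = √(4.25) = 2.0616

Step 3 — r_{ij} = s_{ij} / (s_i · s_j):
  r[A,A] = 1 (diagonal).
  r[A,B] = 2.25 / (2.2174 · 2.0616) = 2.25 / 4.5712 = 0.4922
  r[B,B] = 1 (diagonal).

R is symmetric with unit diagonal. Assembling:

R = [[1, 0.4922],
 [0.4922, 1]]


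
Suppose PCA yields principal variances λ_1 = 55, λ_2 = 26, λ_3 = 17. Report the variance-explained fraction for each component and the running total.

Step 1 — total variance = trace(Sigma) = Σ λ_i = 55 + 26 + 17 = 98.

Step 2 — fraction explained by component i = λ_i / Σ λ:
  PC1: 55/98 = 0.5612
  PC2: 26/98 = 0.2653
  PC3: 17/98 = 0.1735

Step 3 — cumulative fraction after k components = (λ_1 + ... + λ_k) / Σ λ:
  k = 1: 55/98 = 0.5612
  k = 2: (55 + 26)/98 = 81/98 = 0.8265
  k = 3: (55 + 26 + 17)/98 = 98/98 = 1

Summary (fraction, with percent):

explained: PC1 0.5612 (56.12%), PC2 0.2653 (26.53%), PC3 0.1735 (17.35%);  cumulative: 0.5612, 0.8265, 1


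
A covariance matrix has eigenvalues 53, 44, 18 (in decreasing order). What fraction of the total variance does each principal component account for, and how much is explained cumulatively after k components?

Step 1 — total variance = trace(Sigma) = Σ λ_i = 53 + 44 + 18 = 115.

Step 2 — fraction explained by component i = λ_i / Σ λ:
  PC1: 53/115 = 0.4609
  PC2: 44/115 = 0.3826
  PC3: 18/115 = 0.1565

Step 3 — cumulative fraction after k components = (λ_1 + ... + λ_k) / Σ λ:
  k = 1: 53/115 = 0.4609
  k = 2: (53 + 44)/115 = 97/115 = 0.8435
  k = 3: (53 + 44 + 18)/115 = 115/115 = 1

Summary (fraction, with percent):

explained: PC1 0.4609 (46.09%), PC2 0.3826 (38.26%), PC3 0.1565 (15.65%);  cumulative: 0.4609, 0.8435, 1


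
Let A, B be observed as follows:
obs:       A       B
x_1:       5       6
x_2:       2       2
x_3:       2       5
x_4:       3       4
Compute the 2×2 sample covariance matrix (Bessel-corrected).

Step 1 — column means:
  mean(A) = (5 + 2 + 2 + 3) / 4 = 12/4 = 3
  mean(B) = (6 + 2 + 5 + 4) / 4 = 17/4 = 4.25

Step 2 — sample covariance S[i,j] = (1/(n-1)) · Σ_k (x_{k,i} - mean_i) · (x_{k,j} - mean_j), with n-1 = 3.
  S[A,A] = ((2)·(2) + (-1)·(-1) + (-1)·(-1) + (0)·(0)) / 3 = 6/3 = 2
  S[A,B] = ((2)·(1.75) + (-1)·(-2.25) + (-1)·(0.75) + (0)·(-0.25)) / 3 = 5/3 = 1.6667
  S[B,B] = ((1.75)·(1.75) + (-2.25)·(-2.25) + (0.75)·(0.75) + (-0.25)·(-0.25)) / 3 = 8.75/3 = 2.9167

S is symmetric (S[j,i] = S[i,j]). Assembling:

S = [[2, 1.6667],
 [1.6667, 2.9167]]


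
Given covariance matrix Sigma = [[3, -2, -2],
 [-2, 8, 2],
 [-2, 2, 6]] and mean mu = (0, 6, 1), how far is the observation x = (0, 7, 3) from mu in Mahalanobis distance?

Step 1 — centre the observation: (x - mu) = (0, 1, 2).

Step 2 — invert Sigma (cofactor / det for 3×3, or solve directly):
  Sigma^{-1} = [[0.4783, 0.087, 0.1304],
 [0.087, 0.1522, -0.0217],
 [0.1304, -0.0217, 0.2174]].

Step 3 — form the quadratic (x - mu)^T · Sigma^{-1} · (x - mu):
  Sigma^{-1} · (x - mu) = (0.3478, 0.1087, 0.413).
  (x - mu)^T · [Sigma^{-1} · (x - mu)] = (0)·(0.3478) + (1)·(0.1087) + (2)·(0.413) = 0.9348.

Step 4 — take square root: d = √(0.9348) ≈ 0.9668.

d(x, mu) = √(0.9348) ≈ 0.9668


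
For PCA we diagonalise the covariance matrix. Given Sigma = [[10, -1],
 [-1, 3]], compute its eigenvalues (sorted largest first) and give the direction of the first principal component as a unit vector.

Step 1 — characteristic polynomial of 2×2 Sigma:
  det(Sigma - λI) = λ² - trace · λ + det = 0.
  trace = 10 + 3 = 13, det = 10·3 - (-1)² = 29.
Step 2 — discriminant:
  Δ = trace² - 4·det = 169 - 116 = 53.
Step 3 — eigenvalues:
  λ = (trace ± √Δ)/2 = (13 ± 7.2801)/2,
  λ_1 = 10.1401,  λ_2 = 2.8599.

Step 4 — unit eigenvector for λ_1: solve (Sigma - λ_1 I)v = 0. First row:
  (10 - 10.1401)·v_x + (-1)·v_y = 0, i.e. (-0.1401)·v_x + (-1)·v_y = 0,
  so v ∝ (b, λ_1 - a) = (-1, 0.1401); multiply by -1 so the first entry is positive: u = (1, -0.1401).
  ||u|| = √((1)² + (-0.1401)²) = √(1.0196) ≈ 1.0098,
  v_1 = u/||u|| ≈ (0.9903, -0.1387) (||v_1|| = 1).

λ_1 = 10.1401,  λ_2 = 2.8599;  v_1 ≈ (0.9903, -0.1387)


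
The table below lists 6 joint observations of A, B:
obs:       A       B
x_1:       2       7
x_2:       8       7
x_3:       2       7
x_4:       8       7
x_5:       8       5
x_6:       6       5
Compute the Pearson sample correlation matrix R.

Step 1 — column means:
  mean(A) = (2 + 8 + 2 + 8 + 8 + 6) / 6 = 34/6 = 5.6667
  mean(B) = (7 + 7 + 7 + 7 + 5 + 5) / 6 = 38/6 = 6.3333

Step 2 — sample variances and covariances s[i,j] = (1/(n-1)) · Σ_k (x_{k,i} - mean_i) · (x_{k,j} - mean_j), with n-1 = 5:
  s[A,A] = ((-3.6667)·(-3.6667) + (2.3333)·(2.3333) + (-3.6667)·(-3.6667) + (2.3333)·(2.3333) + (2.3333)·(2.3333) + (0.3333)·(0.3333)) / 5 = 43.3333/5 = 8.6667
  s[A,B] = ((-3.6667)·(0.6667) + (2.3333)·(0.6667) + (-3.6667)·(0.6667) + (2.3333)·(0.6667) + (2.3333)·(-1.3333) + (0.3333)·(-1.3333)) / 5 = -5.3333/5 = -1.0667
  s[B,B] = ((0.6667)·(0.6667) + (0.6667)·(0.6667) + (0.6667)·(0.6667) + (0.6667)·(0.6667) + (-1.3333)·(-1.3333) + (-1.3333)·(-1.3333)) / 5 = 5.3333/5 = 1.0667
  Sample standard deviations s_i = √(s[i,i]):
  s(A) = √(8.6667) = 2.9439
  s(B) = √(1.0667) = 1.0328

Step 3 — r_{ij} = s_{ij} / (s_i · s_j):
  r[A,A] = 1 (diagonal).
  r[A,B] = -1.0667 / (2.9439 · 1.0328) = -1.0667 / 3.0405 = -0.3508
  r[B,B] = 1 (diagonal).

R is symmetric with unit diagonal. Assembling:

R = [[1, -0.3508],
 [-0.3508, 1]]


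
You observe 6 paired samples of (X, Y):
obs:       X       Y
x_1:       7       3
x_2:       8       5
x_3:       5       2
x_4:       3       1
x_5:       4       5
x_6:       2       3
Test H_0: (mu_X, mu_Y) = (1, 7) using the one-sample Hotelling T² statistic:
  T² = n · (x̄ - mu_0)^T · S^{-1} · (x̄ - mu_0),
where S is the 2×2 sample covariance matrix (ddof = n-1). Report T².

Step 1 — sample mean vector:
  mean(X) = (7 + 8 + 5 + 3 + 4 + 2) / 6 = 29/6 = 4.8333
  mean(Y) = (3 + 5 + 2 + 1 + 5 + 3) / 6 = 19/6 = 3.1667
  x̄ = (4.8333, 3.1667),  deviation x̄ - mu_0 = (4.8333, 3.1667) - (1, 7) = (3.8333, -3.8333).

Step 2 — sample covariance matrix, S[i,j] = (1/(n-1)) · Σ_k (x_{k,i} - mean_i) · (x_{k,j} - mean_j), divisor n-1 = 5:
  S[X,X] = ((2.1667)·(2.1667) + (3.1667)·(3.1667) + (0.1667)·(0.1667) + (-1.8333)·(-1.8333) + (-0.8333)·(-0.8333) + (-2.8333)·(-2.8333)) / 5 = 26.8333/5 = 5.3667
  S[X,Y] = ((2.1667)·(-0.1667) + (3.1667)·(1.8333) + (0.1667)·(-1.1667) + (-1.8333)·(-2.1667) + (-0.8333)·(1.8333) + (-2.8333)·(-0.1667)) / 5 = 8.1667/5 = 1.6333
  S[Y,Y] = ((-0.1667)·(-0.1667) + (1.8333)·(1.8333) + (-1.1667)·(-1.1667) + (-2.1667)·(-2.1667) + (1.8333)·(1.8333) + (-0.1667)·(-0.1667)) / 5 = 12.8333/5 = 2.5667
  S = [[5.3667, 1.6333],
 [1.6333, 2.5667]].

Step 3 — invert S. det(S) = 5.3667·2.5667 - (1.6333)² = 11.1067.
  S^{-1} = (1/det) · [[d, -b], [-b, a]] = [[0.2311, -0.1471],
 [-0.1471, 0.4832]].

Step 4 — quadratic form (x̄ - mu_0)^T · S^{-1} · (x̄ - mu_0):
  S^{-1} · (x̄ - mu_0) = (1.4496, -2.416),
  (x̄ - mu_0)^T · [...] = (3.8333)·(1.4496) + (-3.8333)·(-2.416) = 14.8179.

Step 5 — scale by n: T² = 6 · 14.8179 = 88.9076.

T² ≈ 88.9076
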